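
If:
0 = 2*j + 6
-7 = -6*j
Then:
No Solution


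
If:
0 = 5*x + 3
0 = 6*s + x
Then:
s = 1/10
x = -3/5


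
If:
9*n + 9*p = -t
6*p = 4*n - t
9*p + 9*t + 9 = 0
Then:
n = -3/77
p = 13/77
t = -90/77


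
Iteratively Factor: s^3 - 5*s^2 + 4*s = (s - 1)*(s^2 - 4*s) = s*(s - 1)*(s - 4)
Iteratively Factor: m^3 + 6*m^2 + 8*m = (m + 2)*(m^2 + 4*m) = (m + 2)*(m + 4)*(m)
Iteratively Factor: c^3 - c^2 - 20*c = (c - 5)*(c^2 + 4*c) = c*(c - 5)*(c + 4)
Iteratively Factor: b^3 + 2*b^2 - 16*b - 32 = (b + 2)*(b^2 - 16) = (b + 2)*(b + 4)*(b - 4)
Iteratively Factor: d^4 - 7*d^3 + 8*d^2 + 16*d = (d + 1)*(d^3 - 8*d^2 + 16*d) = d*(d + 1)*(d^2 - 8*d + 16) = d*(d - 4)*(d + 1)*(d - 4)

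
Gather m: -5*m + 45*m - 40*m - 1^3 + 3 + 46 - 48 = 0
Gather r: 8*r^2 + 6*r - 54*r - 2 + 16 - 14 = 8*r^2 - 48*r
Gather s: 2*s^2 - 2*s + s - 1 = 2*s^2 - s - 1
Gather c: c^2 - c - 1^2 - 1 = c^2 - c - 2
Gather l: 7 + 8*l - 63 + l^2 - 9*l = l^2 - l - 56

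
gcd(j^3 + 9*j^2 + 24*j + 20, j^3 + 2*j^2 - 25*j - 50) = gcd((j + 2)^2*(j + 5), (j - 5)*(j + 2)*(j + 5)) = j^2 + 7*j + 10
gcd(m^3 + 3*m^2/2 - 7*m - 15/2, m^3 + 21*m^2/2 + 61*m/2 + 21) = m + 1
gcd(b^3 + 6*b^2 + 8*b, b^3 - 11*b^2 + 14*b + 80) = b + 2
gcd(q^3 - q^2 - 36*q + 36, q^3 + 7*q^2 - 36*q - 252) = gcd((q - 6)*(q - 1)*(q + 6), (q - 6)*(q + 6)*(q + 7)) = q^2 - 36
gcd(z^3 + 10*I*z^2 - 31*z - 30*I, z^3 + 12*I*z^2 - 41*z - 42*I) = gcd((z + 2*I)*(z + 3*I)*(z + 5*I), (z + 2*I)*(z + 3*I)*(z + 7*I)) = z^2 + 5*I*z - 6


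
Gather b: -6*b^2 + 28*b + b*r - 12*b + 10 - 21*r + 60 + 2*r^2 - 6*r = -6*b^2 + b*(r + 16) + 2*r^2 - 27*r + 70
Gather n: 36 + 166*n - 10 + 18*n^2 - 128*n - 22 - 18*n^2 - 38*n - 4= 0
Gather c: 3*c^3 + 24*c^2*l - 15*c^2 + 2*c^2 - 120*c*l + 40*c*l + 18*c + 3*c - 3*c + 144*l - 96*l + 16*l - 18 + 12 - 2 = 3*c^3 + c^2*(24*l - 13) + c*(18 - 80*l) + 64*l - 8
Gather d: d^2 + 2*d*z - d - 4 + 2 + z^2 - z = d^2 + d*(2*z - 1) + z^2 - z - 2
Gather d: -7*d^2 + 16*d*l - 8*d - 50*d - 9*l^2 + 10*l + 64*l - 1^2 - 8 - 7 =-7*d^2 + d*(16*l - 58) - 9*l^2 + 74*l - 16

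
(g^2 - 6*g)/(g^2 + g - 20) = g*(g - 6)/(g^2 + g - 20)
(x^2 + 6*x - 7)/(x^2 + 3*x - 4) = (x + 7)/(x + 4)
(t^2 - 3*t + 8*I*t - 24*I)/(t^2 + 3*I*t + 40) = (t - 3)/(t - 5*I)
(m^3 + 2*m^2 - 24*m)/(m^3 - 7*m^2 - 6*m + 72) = m*(m + 6)/(m^2 - 3*m - 18)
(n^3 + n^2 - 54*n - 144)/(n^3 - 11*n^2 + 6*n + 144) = (n + 6)/(n - 6)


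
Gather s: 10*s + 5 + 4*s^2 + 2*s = 4*s^2 + 12*s + 5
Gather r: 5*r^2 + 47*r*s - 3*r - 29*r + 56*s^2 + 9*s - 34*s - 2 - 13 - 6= 5*r^2 + r*(47*s - 32) + 56*s^2 - 25*s - 21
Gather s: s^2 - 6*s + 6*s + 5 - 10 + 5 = s^2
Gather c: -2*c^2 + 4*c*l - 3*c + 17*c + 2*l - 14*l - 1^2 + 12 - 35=-2*c^2 + c*(4*l + 14) - 12*l - 24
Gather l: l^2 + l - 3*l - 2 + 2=l^2 - 2*l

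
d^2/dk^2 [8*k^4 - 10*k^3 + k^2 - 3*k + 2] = 96*k^2 - 60*k + 2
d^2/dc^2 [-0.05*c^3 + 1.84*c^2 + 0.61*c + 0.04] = 3.68 - 0.3*c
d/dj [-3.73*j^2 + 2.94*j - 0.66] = 2.94 - 7.46*j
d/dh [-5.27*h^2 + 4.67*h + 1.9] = 4.67 - 10.54*h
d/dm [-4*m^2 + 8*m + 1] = 8 - 8*m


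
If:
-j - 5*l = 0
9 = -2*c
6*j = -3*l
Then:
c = -9/2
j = 0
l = 0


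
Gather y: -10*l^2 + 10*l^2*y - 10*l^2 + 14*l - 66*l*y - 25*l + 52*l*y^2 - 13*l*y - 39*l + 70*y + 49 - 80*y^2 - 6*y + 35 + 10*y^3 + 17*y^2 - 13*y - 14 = -20*l^2 - 50*l + 10*y^3 + y^2*(52*l - 63) + y*(10*l^2 - 79*l + 51) + 70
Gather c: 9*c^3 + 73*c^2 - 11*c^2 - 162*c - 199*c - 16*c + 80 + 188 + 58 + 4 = 9*c^3 + 62*c^2 - 377*c + 330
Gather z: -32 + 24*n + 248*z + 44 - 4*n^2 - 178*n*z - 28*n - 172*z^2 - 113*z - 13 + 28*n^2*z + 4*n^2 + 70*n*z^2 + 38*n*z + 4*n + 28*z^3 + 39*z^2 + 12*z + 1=28*z^3 + z^2*(70*n - 133) + z*(28*n^2 - 140*n + 147)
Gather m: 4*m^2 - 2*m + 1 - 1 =4*m^2 - 2*m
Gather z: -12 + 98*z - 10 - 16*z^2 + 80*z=-16*z^2 + 178*z - 22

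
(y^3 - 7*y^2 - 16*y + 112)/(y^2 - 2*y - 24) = (y^2 - 11*y + 28)/(y - 6)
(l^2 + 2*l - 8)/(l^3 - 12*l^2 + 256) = (l - 2)/(l^2 - 16*l + 64)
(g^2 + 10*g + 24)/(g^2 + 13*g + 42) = (g + 4)/(g + 7)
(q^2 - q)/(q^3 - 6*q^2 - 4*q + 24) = q*(q - 1)/(q^3 - 6*q^2 - 4*q + 24)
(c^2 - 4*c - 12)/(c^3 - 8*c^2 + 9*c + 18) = (c + 2)/(c^2 - 2*c - 3)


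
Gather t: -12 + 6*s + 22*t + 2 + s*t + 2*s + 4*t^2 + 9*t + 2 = 8*s + 4*t^2 + t*(s + 31) - 8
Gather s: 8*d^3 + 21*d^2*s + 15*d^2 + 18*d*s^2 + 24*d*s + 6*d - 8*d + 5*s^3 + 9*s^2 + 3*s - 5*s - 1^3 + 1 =8*d^3 + 15*d^2 - 2*d + 5*s^3 + s^2*(18*d + 9) + s*(21*d^2 + 24*d - 2)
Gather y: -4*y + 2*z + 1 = -4*y + 2*z + 1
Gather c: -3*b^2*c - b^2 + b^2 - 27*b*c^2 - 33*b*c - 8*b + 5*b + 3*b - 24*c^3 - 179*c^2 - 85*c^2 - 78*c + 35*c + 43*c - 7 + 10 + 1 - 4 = -24*c^3 + c^2*(-27*b - 264) + c*(-3*b^2 - 33*b)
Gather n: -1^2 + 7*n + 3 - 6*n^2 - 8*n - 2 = -6*n^2 - n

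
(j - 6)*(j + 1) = j^2 - 5*j - 6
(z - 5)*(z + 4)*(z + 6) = z^3 + 5*z^2 - 26*z - 120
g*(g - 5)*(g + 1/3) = g^3 - 14*g^2/3 - 5*g/3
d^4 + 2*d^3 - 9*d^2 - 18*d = d*(d - 3)*(d + 2)*(d + 3)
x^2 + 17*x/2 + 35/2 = (x + 7/2)*(x + 5)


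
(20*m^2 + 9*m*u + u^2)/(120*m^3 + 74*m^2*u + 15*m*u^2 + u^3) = 1/(6*m + u)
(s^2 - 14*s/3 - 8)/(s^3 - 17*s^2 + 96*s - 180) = (s + 4/3)/(s^2 - 11*s + 30)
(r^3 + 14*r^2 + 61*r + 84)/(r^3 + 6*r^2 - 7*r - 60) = (r^2 + 10*r + 21)/(r^2 + 2*r - 15)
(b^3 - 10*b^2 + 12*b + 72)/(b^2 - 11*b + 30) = (b^2 - 4*b - 12)/(b - 5)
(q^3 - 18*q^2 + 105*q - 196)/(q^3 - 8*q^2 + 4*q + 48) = (q^2 - 14*q + 49)/(q^2 - 4*q - 12)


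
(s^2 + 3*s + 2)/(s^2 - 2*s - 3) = (s + 2)/(s - 3)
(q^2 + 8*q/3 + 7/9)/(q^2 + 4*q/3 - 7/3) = (q + 1/3)/(q - 1)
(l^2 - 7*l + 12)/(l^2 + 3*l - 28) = (l - 3)/(l + 7)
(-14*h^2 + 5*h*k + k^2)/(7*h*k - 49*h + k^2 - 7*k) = (-2*h + k)/(k - 7)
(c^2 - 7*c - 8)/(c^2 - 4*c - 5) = (c - 8)/(c - 5)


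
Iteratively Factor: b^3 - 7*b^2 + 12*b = (b)*(b^2 - 7*b + 12) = b*(b - 4)*(b - 3)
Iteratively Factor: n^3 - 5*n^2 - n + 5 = (n - 5)*(n^2 - 1) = (n - 5)*(n - 1)*(n + 1)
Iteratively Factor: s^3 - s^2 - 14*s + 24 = (s - 2)*(s^2 + s - 12) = (s - 2)*(s + 4)*(s - 3)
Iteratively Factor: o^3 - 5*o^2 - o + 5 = (o - 5)*(o^2 - 1) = (o - 5)*(o + 1)*(o - 1)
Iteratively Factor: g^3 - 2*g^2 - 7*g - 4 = (g - 4)*(g^2 + 2*g + 1) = (g - 4)*(g + 1)*(g + 1)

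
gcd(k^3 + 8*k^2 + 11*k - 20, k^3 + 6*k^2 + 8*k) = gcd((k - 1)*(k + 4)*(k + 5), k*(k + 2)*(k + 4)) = k + 4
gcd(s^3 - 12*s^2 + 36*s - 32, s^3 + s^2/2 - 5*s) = s - 2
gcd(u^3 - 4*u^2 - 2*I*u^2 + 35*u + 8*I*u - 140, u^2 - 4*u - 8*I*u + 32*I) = u - 4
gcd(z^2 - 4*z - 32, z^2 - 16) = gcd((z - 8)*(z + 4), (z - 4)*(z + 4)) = z + 4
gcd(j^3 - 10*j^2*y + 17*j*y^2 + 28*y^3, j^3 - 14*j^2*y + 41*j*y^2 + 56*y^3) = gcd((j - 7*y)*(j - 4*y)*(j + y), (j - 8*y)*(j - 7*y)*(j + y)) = -j^2 + 6*j*y + 7*y^2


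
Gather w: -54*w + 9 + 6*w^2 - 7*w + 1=6*w^2 - 61*w + 10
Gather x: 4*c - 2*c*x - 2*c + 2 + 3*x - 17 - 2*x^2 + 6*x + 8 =2*c - 2*x^2 + x*(9 - 2*c) - 7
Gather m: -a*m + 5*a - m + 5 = 5*a + m*(-a - 1) + 5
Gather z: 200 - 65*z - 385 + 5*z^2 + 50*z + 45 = 5*z^2 - 15*z - 140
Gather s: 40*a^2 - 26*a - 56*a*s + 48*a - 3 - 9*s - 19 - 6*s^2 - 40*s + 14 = 40*a^2 + 22*a - 6*s^2 + s*(-56*a - 49) - 8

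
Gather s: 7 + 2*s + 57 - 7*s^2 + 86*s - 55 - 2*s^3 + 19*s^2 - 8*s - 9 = -2*s^3 + 12*s^2 + 80*s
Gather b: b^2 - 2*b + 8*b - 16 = b^2 + 6*b - 16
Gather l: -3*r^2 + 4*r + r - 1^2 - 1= -3*r^2 + 5*r - 2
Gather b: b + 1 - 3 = b - 2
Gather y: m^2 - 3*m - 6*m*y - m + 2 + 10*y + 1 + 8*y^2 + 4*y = m^2 - 4*m + 8*y^2 + y*(14 - 6*m) + 3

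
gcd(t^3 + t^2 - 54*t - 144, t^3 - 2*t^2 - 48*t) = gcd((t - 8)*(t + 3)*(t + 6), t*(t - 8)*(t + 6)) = t^2 - 2*t - 48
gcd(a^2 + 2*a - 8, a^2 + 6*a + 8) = a + 4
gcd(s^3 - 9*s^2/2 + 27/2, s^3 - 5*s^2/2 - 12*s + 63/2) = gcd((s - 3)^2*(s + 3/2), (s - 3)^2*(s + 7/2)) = s^2 - 6*s + 9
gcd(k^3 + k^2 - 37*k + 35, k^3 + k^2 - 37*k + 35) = k^3 + k^2 - 37*k + 35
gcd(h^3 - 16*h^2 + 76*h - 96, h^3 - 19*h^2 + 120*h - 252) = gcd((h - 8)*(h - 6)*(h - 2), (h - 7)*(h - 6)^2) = h - 6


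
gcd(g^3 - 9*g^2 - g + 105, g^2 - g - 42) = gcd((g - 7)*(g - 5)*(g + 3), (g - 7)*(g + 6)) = g - 7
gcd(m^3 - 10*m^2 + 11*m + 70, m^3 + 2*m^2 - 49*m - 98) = m^2 - 5*m - 14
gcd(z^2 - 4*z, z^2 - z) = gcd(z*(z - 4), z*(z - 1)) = z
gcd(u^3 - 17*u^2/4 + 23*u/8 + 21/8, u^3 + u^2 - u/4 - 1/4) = u + 1/2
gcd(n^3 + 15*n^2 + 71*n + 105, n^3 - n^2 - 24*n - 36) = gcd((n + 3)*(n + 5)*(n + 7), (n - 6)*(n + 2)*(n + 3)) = n + 3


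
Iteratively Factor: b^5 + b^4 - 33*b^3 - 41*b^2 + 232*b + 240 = (b + 4)*(b^4 - 3*b^3 - 21*b^2 + 43*b + 60) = (b - 5)*(b + 4)*(b^3 + 2*b^2 - 11*b - 12) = (b - 5)*(b + 1)*(b + 4)*(b^2 + b - 12) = (b - 5)*(b + 1)*(b + 4)^2*(b - 3)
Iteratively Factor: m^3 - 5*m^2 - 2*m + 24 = (m - 4)*(m^2 - m - 6) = (m - 4)*(m + 2)*(m - 3)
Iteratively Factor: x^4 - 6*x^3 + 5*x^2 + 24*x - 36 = (x + 2)*(x^3 - 8*x^2 + 21*x - 18) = (x - 3)*(x + 2)*(x^2 - 5*x + 6) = (x - 3)^2*(x + 2)*(x - 2)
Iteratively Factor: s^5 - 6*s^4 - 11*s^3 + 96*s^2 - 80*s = (s - 5)*(s^4 - s^3 - 16*s^2 + 16*s) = (s - 5)*(s - 1)*(s^3 - 16*s) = (s - 5)*(s - 4)*(s - 1)*(s^2 + 4*s) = (s - 5)*(s - 4)*(s - 1)*(s + 4)*(s)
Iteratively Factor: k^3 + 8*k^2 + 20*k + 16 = (k + 2)*(k^2 + 6*k + 8) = (k + 2)^2*(k + 4)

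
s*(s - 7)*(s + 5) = s^3 - 2*s^2 - 35*s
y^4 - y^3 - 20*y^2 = y^2*(y - 5)*(y + 4)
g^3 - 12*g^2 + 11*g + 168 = (g - 8)*(g - 7)*(g + 3)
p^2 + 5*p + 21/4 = (p + 3/2)*(p + 7/2)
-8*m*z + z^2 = z*(-8*m + z)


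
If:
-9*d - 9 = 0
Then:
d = -1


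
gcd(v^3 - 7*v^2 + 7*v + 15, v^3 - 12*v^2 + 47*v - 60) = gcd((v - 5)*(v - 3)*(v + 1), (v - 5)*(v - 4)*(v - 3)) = v^2 - 8*v + 15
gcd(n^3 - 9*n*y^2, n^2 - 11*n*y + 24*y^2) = -n + 3*y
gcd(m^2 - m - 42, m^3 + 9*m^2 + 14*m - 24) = m + 6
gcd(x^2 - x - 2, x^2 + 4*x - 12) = x - 2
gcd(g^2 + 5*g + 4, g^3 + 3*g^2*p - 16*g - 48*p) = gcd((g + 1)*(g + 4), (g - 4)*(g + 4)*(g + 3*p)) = g + 4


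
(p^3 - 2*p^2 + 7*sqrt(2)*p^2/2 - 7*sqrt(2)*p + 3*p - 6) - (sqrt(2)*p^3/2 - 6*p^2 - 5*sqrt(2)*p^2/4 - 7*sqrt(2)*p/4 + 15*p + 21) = -sqrt(2)*p^3/2 + p^3 + 4*p^2 + 19*sqrt(2)*p^2/4 - 12*p - 21*sqrt(2)*p/4 - 27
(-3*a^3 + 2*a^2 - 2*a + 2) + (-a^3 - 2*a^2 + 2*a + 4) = 6 - 4*a^3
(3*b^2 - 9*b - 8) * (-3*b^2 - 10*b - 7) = -9*b^4 - 3*b^3 + 93*b^2 + 143*b + 56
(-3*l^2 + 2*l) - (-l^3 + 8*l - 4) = l^3 - 3*l^2 - 6*l + 4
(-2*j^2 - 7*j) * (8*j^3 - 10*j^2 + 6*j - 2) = -16*j^5 - 36*j^4 + 58*j^3 - 38*j^2 + 14*j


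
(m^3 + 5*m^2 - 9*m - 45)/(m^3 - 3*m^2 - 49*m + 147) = (m^2 + 8*m + 15)/(m^2 - 49)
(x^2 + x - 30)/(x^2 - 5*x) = (x + 6)/x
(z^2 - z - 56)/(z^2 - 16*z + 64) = (z + 7)/(z - 8)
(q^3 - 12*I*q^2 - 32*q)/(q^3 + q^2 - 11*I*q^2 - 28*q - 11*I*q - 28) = q*(q - 8*I)/(q^2 + q*(1 - 7*I) - 7*I)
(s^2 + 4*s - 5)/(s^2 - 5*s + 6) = (s^2 + 4*s - 5)/(s^2 - 5*s + 6)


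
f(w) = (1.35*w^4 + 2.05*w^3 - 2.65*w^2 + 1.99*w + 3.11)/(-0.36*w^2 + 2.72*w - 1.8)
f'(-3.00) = 4.73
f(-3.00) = -2.07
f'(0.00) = -3.72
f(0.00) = -1.73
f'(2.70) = 38.32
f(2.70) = 34.68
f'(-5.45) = 17.30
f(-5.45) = -28.29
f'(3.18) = 61.06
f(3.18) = 58.15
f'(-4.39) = 11.41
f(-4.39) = -13.12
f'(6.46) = 11947.24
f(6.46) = 3756.35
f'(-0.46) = -2.13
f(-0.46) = -0.48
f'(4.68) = 275.45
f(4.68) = 266.73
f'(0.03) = -3.96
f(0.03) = -1.84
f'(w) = (0.72*w - 2.72)*(1.35*w^4 + 2.05*w^3 - 2.65*w^2 + 1.99*w + 3.11)/(-0.36*w^2 + 2.72*w - 1.8)^2 + (5.4*w^3 + 6.15*w^2 - 5.3*w + 1.99)/(-0.36*w^2 + 2.72*w - 1.8) = (-0.972*w^5 + 10.278*w^4 + 1.432*w^3 - 17.5616*w^2 + 11.7792*w - 12.0412)/(0.1296*w^4 - 1.9584*w^3 + 8.6944*w^2 - 9.792*w + 3.24)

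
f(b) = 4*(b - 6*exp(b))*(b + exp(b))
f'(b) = 4*(1 - 6*exp(b))*(b + exp(b)) + 4*(b - 6*exp(b))*(exp(b) + 1) = -20*b*exp(b) + 8*b - 48*exp(2*b) - 20*exp(b)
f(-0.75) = 3.98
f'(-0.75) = -19.07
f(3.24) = -17259.90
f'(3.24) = -33433.95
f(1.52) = -631.48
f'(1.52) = -1221.73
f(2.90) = -8947.65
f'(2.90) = -17248.76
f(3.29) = -19015.91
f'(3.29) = -36862.69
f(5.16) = -745865.45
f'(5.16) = -1477412.15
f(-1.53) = 14.86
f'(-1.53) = -12.20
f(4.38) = -159895.75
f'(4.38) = -314512.89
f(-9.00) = 324.02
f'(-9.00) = -71.98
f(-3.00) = 38.93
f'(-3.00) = -22.13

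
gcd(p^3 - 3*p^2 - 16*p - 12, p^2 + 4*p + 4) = p + 2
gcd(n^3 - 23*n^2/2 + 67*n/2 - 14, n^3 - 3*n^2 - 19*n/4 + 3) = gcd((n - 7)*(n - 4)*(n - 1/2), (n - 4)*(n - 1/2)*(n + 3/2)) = n^2 - 9*n/2 + 2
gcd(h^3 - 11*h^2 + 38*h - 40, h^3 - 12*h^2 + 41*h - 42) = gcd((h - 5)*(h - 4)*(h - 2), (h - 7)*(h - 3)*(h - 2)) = h - 2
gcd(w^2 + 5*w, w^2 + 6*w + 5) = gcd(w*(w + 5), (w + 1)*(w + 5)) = w + 5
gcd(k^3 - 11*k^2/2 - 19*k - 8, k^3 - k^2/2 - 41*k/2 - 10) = k + 1/2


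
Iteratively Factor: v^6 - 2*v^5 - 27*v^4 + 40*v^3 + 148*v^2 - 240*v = (v - 5)*(v^5 + 3*v^4 - 12*v^3 - 20*v^2 + 48*v) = (v - 5)*(v + 3)*(v^4 - 12*v^2 + 16*v) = (v - 5)*(v - 2)*(v + 3)*(v^3 + 2*v^2 - 8*v) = (v - 5)*(v - 2)*(v + 3)*(v + 4)*(v^2 - 2*v) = (v - 5)*(v - 2)^2*(v + 3)*(v + 4)*(v)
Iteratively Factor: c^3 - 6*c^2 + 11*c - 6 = (c - 2)*(c^2 - 4*c + 3) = (c - 3)*(c - 2)*(c - 1)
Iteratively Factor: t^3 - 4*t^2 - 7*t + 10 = (t - 1)*(t^2 - 3*t - 10) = (t - 1)*(t + 2)*(t - 5)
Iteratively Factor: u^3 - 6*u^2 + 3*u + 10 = (u - 5)*(u^2 - u - 2) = (u - 5)*(u - 2)*(u + 1)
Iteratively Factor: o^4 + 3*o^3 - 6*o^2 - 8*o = (o + 1)*(o^3 + 2*o^2 - 8*o) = (o - 2)*(o + 1)*(o^2 + 4*o) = (o - 2)*(o + 1)*(o + 4)*(o)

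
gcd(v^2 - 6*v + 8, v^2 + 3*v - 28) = v - 4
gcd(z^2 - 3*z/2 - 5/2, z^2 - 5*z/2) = z - 5/2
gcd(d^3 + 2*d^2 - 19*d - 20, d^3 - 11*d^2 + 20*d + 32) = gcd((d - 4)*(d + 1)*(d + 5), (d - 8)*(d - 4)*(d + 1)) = d^2 - 3*d - 4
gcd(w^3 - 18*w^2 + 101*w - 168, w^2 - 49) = w - 7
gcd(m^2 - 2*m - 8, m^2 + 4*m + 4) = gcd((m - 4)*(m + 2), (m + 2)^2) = m + 2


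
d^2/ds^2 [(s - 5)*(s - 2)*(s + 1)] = 6*s - 12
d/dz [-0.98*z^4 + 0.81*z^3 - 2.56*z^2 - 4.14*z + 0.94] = -3.92*z^3 + 2.43*z^2 - 5.12*z - 4.14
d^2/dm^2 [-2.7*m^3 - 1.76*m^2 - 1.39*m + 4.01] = -16.2*m - 3.52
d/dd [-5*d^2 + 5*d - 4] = 5 - 10*d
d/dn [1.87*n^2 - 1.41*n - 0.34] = 3.74*n - 1.41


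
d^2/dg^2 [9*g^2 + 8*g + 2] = 18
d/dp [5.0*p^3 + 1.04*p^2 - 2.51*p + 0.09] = 15.0*p^2 + 2.08*p - 2.51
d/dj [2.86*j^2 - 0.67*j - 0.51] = 5.72*j - 0.67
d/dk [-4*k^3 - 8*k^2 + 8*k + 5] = -12*k^2 - 16*k + 8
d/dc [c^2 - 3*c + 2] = 2*c - 3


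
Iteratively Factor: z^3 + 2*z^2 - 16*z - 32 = (z + 4)*(z^2 - 2*z - 8) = (z + 2)*(z + 4)*(z - 4)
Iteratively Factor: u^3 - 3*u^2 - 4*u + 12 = (u - 3)*(u^2 - 4) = (u - 3)*(u - 2)*(u + 2)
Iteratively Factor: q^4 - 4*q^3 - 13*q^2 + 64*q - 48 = (q + 4)*(q^3 - 8*q^2 + 19*q - 12) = (q - 4)*(q + 4)*(q^2 - 4*q + 3) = (q - 4)*(q - 1)*(q + 4)*(q - 3)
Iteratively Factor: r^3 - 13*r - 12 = (r + 3)*(r^2 - 3*r - 4) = (r - 4)*(r + 3)*(r + 1)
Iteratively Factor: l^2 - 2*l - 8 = (l + 2)*(l - 4)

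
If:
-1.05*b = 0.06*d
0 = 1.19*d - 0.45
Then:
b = -0.02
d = 0.38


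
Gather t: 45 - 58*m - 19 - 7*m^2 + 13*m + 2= -7*m^2 - 45*m + 28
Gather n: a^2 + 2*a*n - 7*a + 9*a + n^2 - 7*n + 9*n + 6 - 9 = a^2 + 2*a + n^2 + n*(2*a + 2) - 3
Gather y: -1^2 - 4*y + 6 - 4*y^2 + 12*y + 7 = -4*y^2 + 8*y + 12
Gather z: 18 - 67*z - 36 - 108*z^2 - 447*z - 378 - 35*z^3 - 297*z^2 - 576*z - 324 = -35*z^3 - 405*z^2 - 1090*z - 720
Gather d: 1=1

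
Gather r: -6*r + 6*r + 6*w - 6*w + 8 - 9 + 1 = 0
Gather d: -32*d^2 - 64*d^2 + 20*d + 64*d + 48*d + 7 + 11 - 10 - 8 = -96*d^2 + 132*d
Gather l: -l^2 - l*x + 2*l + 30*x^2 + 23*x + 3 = -l^2 + l*(2 - x) + 30*x^2 + 23*x + 3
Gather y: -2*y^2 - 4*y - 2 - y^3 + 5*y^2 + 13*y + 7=-y^3 + 3*y^2 + 9*y + 5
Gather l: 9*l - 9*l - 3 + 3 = 0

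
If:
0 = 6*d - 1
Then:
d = 1/6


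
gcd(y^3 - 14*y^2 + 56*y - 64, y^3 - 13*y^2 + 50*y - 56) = y^2 - 6*y + 8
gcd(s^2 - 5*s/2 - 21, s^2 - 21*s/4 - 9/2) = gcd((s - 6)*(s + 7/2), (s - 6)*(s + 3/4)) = s - 6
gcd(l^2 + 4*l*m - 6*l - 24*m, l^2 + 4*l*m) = l + 4*m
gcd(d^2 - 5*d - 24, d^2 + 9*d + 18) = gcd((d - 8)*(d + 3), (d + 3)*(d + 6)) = d + 3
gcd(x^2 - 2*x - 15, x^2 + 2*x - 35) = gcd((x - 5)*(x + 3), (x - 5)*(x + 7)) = x - 5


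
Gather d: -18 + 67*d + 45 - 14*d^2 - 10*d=-14*d^2 + 57*d + 27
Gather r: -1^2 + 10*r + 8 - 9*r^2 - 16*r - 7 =-9*r^2 - 6*r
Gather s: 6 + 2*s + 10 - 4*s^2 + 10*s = -4*s^2 + 12*s + 16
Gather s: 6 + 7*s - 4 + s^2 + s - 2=s^2 + 8*s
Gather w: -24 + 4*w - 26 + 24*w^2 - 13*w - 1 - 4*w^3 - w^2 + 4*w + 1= -4*w^3 + 23*w^2 - 5*w - 50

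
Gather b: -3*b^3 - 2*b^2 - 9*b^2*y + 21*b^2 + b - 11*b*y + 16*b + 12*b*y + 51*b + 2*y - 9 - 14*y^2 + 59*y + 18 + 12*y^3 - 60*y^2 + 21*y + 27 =-3*b^3 + b^2*(19 - 9*y) + b*(y + 68) + 12*y^3 - 74*y^2 + 82*y + 36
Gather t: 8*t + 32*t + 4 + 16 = 40*t + 20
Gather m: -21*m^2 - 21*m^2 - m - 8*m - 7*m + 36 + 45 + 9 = -42*m^2 - 16*m + 90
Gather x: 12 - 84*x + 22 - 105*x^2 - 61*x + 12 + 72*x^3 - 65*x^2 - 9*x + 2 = 72*x^3 - 170*x^2 - 154*x + 48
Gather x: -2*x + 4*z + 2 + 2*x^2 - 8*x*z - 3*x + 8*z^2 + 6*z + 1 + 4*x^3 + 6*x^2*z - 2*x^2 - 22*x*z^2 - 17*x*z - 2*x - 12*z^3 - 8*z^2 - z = 4*x^3 + 6*x^2*z + x*(-22*z^2 - 25*z - 7) - 12*z^3 + 9*z + 3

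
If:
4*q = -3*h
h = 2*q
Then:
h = 0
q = 0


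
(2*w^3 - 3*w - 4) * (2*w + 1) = 4*w^4 + 2*w^3 - 6*w^2 - 11*w - 4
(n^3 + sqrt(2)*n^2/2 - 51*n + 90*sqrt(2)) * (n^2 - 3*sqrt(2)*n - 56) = n^5 - 5*sqrt(2)*n^4/2 - 110*n^3 + 215*sqrt(2)*n^2 + 2316*n - 5040*sqrt(2)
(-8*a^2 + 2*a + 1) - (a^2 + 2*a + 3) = -9*a^2 - 2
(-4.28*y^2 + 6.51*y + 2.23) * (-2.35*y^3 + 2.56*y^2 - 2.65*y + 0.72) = 10.058*y^5 - 26.2553*y^4 + 22.7671*y^3 - 14.6243*y^2 - 1.2223*y + 1.6056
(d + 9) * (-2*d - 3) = -2*d^2 - 21*d - 27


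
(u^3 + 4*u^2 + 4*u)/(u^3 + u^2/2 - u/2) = 2*(u^2 + 4*u + 4)/(2*u^2 + u - 1)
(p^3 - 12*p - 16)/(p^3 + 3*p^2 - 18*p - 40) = (p + 2)/(p + 5)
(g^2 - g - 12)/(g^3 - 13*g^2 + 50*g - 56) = (g + 3)/(g^2 - 9*g + 14)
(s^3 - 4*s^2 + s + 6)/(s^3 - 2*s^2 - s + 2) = (s - 3)/(s - 1)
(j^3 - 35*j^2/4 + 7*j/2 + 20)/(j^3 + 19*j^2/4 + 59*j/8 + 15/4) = 2*(j^2 - 10*j + 16)/(2*j^2 + 7*j + 6)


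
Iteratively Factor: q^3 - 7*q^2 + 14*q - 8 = (q - 2)*(q^2 - 5*q + 4) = (q - 2)*(q - 1)*(q - 4)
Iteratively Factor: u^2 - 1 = (u - 1)*(u + 1)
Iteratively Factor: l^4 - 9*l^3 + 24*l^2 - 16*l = (l)*(l^3 - 9*l^2 + 24*l - 16) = l*(l - 1)*(l^2 - 8*l + 16) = l*(l - 4)*(l - 1)*(l - 4)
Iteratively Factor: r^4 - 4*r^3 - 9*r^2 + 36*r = (r - 4)*(r^3 - 9*r) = (r - 4)*(r + 3)*(r^2 - 3*r) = r*(r - 4)*(r + 3)*(r - 3)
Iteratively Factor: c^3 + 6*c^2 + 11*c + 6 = (c + 3)*(c^2 + 3*c + 2) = (c + 2)*(c + 3)*(c + 1)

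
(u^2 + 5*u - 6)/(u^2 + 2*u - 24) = (u - 1)/(u - 4)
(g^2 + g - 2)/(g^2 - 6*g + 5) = (g + 2)/(g - 5)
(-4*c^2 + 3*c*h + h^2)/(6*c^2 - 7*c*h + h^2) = (-4*c - h)/(6*c - h)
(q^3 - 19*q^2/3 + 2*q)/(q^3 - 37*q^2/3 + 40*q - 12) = q/(q - 6)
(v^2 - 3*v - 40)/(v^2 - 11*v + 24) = (v + 5)/(v - 3)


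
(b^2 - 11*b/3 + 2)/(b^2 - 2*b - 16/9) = 3*(-3*b^2 + 11*b - 6)/(-9*b^2 + 18*b + 16)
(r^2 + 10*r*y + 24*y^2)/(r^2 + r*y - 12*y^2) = (-r - 6*y)/(-r + 3*y)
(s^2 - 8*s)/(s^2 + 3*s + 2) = s*(s - 8)/(s^2 + 3*s + 2)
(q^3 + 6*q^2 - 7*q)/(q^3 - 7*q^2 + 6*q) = (q + 7)/(q - 6)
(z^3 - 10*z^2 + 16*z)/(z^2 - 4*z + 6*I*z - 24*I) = z*(z^2 - 10*z + 16)/(z^2 - 4*z + 6*I*z - 24*I)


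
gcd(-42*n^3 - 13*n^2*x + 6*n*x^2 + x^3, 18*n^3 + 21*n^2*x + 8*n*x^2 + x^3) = 2*n + x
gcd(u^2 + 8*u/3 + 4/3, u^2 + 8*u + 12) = u + 2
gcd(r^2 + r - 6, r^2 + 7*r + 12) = r + 3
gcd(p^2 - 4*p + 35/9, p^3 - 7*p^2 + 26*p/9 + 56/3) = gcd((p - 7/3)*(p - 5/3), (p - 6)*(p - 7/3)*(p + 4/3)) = p - 7/3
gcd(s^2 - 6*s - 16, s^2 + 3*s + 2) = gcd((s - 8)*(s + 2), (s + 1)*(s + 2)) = s + 2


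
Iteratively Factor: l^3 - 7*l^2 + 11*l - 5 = (l - 1)*(l^2 - 6*l + 5) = (l - 5)*(l - 1)*(l - 1)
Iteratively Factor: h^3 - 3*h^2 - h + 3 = (h + 1)*(h^2 - 4*h + 3) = (h - 3)*(h + 1)*(h - 1)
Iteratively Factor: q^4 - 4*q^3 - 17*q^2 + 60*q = (q)*(q^3 - 4*q^2 - 17*q + 60) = q*(q - 5)*(q^2 + q - 12) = q*(q - 5)*(q + 4)*(q - 3)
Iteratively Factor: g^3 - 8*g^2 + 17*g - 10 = (g - 1)*(g^2 - 7*g + 10) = (g - 5)*(g - 1)*(g - 2)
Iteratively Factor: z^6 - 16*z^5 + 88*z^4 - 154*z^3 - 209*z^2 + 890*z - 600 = (z - 1)*(z^5 - 15*z^4 + 73*z^3 - 81*z^2 - 290*z + 600) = (z - 5)*(z - 1)*(z^4 - 10*z^3 + 23*z^2 + 34*z - 120) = (z - 5)*(z - 4)*(z - 1)*(z^3 - 6*z^2 - z + 30) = (z - 5)^2*(z - 4)*(z - 1)*(z^2 - z - 6) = (z - 5)^2*(z - 4)*(z - 1)*(z + 2)*(z - 3)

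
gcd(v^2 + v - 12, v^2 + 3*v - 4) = v + 4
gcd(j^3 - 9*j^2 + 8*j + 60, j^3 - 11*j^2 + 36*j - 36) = j - 6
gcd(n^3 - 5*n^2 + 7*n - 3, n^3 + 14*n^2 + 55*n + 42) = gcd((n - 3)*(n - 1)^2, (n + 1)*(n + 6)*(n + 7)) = 1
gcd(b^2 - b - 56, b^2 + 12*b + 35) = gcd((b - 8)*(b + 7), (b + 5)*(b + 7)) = b + 7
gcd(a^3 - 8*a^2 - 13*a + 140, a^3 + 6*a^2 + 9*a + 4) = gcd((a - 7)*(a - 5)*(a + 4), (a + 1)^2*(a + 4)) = a + 4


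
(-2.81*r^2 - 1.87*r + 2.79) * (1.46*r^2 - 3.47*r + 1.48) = -4.1026*r^4 + 7.0205*r^3 + 6.4035*r^2 - 12.4489*r + 4.1292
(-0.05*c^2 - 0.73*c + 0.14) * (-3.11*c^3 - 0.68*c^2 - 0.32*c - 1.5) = 0.1555*c^5 + 2.3043*c^4 + 0.077*c^3 + 0.2134*c^2 + 1.0502*c - 0.21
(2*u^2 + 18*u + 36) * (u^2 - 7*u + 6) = 2*u^4 + 4*u^3 - 78*u^2 - 144*u + 216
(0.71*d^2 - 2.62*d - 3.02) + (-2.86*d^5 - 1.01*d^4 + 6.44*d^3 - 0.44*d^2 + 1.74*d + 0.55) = -2.86*d^5 - 1.01*d^4 + 6.44*d^3 + 0.27*d^2 - 0.88*d - 2.47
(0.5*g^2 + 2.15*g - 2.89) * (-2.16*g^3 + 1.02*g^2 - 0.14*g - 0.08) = -1.08*g^5 - 4.134*g^4 + 8.3654*g^3 - 3.2888*g^2 + 0.2326*g + 0.2312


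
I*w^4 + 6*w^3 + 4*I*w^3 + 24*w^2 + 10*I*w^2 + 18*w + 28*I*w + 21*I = (w + 3)*(w - 7*I)*(w + I)*(I*w + I)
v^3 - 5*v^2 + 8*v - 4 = (v - 2)^2*(v - 1)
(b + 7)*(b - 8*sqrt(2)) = b^2 - 8*sqrt(2)*b + 7*b - 56*sqrt(2)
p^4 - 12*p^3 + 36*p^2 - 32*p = p*(p - 8)*(p - 2)^2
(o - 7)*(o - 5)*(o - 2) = o^3 - 14*o^2 + 59*o - 70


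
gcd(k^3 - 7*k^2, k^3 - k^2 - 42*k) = k^2 - 7*k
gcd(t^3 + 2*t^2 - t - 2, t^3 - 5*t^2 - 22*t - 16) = t^2 + 3*t + 2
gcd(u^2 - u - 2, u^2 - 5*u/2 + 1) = u - 2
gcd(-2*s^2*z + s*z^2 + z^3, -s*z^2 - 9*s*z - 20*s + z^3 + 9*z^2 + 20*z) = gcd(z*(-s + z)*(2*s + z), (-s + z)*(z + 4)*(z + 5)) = -s + z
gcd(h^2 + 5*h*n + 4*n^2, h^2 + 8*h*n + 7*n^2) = h + n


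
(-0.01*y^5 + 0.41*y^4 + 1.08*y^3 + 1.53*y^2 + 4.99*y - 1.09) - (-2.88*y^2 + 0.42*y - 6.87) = -0.01*y^5 + 0.41*y^4 + 1.08*y^3 + 4.41*y^2 + 4.57*y + 5.78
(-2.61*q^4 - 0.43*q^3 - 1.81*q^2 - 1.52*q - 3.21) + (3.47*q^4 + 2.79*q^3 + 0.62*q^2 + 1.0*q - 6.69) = 0.86*q^4 + 2.36*q^3 - 1.19*q^2 - 0.52*q - 9.9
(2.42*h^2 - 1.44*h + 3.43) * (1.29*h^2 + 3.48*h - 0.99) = 3.1218*h^4 + 6.564*h^3 - 2.9823*h^2 + 13.362*h - 3.3957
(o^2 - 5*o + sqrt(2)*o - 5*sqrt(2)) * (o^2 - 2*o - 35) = o^4 - 7*o^3 + sqrt(2)*o^3 - 25*o^2 - 7*sqrt(2)*o^2 - 25*sqrt(2)*o + 175*o + 175*sqrt(2)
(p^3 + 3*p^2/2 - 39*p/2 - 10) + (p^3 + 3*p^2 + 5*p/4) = 2*p^3 + 9*p^2/2 - 73*p/4 - 10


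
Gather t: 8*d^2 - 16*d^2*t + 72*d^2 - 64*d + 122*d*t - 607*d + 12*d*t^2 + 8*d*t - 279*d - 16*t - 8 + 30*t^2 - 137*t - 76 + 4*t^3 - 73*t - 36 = 80*d^2 - 950*d + 4*t^3 + t^2*(12*d + 30) + t*(-16*d^2 + 130*d - 226) - 120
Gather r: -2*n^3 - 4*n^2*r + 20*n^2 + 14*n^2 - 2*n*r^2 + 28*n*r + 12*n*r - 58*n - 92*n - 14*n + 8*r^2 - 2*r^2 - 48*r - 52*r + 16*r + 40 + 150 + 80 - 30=-2*n^3 + 34*n^2 - 164*n + r^2*(6 - 2*n) + r*(-4*n^2 + 40*n - 84) + 240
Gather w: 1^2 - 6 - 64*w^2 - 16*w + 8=-64*w^2 - 16*w + 3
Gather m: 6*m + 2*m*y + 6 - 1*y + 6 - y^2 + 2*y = m*(2*y + 6) - y^2 + y + 12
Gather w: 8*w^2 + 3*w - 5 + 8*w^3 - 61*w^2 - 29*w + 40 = 8*w^3 - 53*w^2 - 26*w + 35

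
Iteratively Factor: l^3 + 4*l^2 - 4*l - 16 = (l + 2)*(l^2 + 2*l - 8) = (l + 2)*(l + 4)*(l - 2)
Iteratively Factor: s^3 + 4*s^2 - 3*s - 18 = (s + 3)*(s^2 + s - 6) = (s + 3)^2*(s - 2)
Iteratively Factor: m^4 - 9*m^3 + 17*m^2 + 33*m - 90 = (m - 3)*(m^3 - 6*m^2 - m + 30) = (m - 5)*(m - 3)*(m^2 - m - 6) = (m - 5)*(m - 3)^2*(m + 2)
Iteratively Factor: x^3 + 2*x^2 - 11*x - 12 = (x + 1)*(x^2 + x - 12) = (x + 1)*(x + 4)*(x - 3)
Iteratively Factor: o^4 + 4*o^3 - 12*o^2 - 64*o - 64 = (o + 4)*(o^3 - 12*o - 16) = (o - 4)*(o + 4)*(o^2 + 4*o + 4) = (o - 4)*(o + 2)*(o + 4)*(o + 2)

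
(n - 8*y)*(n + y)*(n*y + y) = n^3*y - 7*n^2*y^2 + n^2*y - 8*n*y^3 - 7*n*y^2 - 8*y^3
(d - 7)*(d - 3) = d^2 - 10*d + 21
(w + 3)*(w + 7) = w^2 + 10*w + 21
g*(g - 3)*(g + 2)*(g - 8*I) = g^4 - g^3 - 8*I*g^3 - 6*g^2 + 8*I*g^2 + 48*I*g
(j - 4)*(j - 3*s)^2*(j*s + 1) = j^4*s - 6*j^3*s^2 - 4*j^3*s + j^3 + 9*j^2*s^3 + 24*j^2*s^2 - 6*j^2*s - 4*j^2 - 36*j*s^3 + 9*j*s^2 + 24*j*s - 36*s^2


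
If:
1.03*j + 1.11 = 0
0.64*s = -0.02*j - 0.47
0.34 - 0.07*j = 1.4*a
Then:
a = 0.30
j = -1.08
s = -0.70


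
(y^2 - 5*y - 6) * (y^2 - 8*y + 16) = y^4 - 13*y^3 + 50*y^2 - 32*y - 96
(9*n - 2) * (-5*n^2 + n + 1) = -45*n^3 + 19*n^2 + 7*n - 2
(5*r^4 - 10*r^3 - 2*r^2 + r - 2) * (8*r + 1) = 40*r^5 - 75*r^4 - 26*r^3 + 6*r^2 - 15*r - 2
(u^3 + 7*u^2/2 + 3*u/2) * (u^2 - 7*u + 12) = u^5 - 7*u^4/2 - 11*u^3 + 63*u^2/2 + 18*u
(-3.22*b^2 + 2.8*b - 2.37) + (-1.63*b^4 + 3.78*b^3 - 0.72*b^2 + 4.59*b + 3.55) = -1.63*b^4 + 3.78*b^3 - 3.94*b^2 + 7.39*b + 1.18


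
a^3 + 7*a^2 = a^2*(a + 7)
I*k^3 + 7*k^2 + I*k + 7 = (k - 7*I)*(k + I)*(I*k + 1)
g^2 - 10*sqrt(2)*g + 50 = (g - 5*sqrt(2))^2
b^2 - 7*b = b*(b - 7)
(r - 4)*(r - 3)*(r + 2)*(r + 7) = r^4 + 2*r^3 - 37*r^2 + 10*r + 168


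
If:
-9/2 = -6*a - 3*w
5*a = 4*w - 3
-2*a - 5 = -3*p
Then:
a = 3/13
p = 71/39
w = 27/26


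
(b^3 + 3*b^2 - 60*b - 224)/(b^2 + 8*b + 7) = (b^2 - 4*b - 32)/(b + 1)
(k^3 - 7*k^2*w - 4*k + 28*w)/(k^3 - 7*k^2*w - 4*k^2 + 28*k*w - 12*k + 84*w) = (k - 2)/(k - 6)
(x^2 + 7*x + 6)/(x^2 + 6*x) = (x + 1)/x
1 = 1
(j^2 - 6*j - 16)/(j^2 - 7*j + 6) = (j^2 - 6*j - 16)/(j^2 - 7*j + 6)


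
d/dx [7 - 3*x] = -3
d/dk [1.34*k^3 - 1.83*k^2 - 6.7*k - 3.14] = 4.02*k^2 - 3.66*k - 6.7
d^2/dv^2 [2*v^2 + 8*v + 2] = 4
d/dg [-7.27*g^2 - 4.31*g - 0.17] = -14.54*g - 4.31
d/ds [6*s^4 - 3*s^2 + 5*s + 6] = 24*s^3 - 6*s + 5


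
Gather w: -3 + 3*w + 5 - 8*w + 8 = 10 - 5*w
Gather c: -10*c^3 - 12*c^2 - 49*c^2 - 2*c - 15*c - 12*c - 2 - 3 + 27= -10*c^3 - 61*c^2 - 29*c + 22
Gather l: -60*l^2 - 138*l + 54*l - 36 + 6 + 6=-60*l^2 - 84*l - 24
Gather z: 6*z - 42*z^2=-42*z^2 + 6*z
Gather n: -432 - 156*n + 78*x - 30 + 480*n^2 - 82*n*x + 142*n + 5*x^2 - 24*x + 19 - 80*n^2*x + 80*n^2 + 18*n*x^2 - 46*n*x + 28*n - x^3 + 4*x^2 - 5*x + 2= n^2*(560 - 80*x) + n*(18*x^2 - 128*x + 14) - x^3 + 9*x^2 + 49*x - 441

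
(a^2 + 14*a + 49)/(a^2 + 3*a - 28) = (a + 7)/(a - 4)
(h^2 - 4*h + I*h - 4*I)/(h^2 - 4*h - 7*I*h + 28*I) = (h + I)/(h - 7*I)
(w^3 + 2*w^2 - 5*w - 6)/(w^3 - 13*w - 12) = (w - 2)/(w - 4)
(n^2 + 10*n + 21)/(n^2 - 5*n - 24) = (n + 7)/(n - 8)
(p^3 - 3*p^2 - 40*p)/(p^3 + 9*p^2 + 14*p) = (p^2 - 3*p - 40)/(p^2 + 9*p + 14)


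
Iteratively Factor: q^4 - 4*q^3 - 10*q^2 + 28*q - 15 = (q - 1)*(q^3 - 3*q^2 - 13*q + 15) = (q - 1)*(q + 3)*(q^2 - 6*q + 5) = (q - 1)^2*(q + 3)*(q - 5)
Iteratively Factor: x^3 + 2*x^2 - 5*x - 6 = (x + 3)*(x^2 - x - 2) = (x - 2)*(x + 3)*(x + 1)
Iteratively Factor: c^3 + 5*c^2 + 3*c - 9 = (c - 1)*(c^2 + 6*c + 9) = (c - 1)*(c + 3)*(c + 3)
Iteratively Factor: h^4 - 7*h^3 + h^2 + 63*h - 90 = (h - 2)*(h^3 - 5*h^2 - 9*h + 45) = (h - 2)*(h + 3)*(h^2 - 8*h + 15) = (h - 3)*(h - 2)*(h + 3)*(h - 5)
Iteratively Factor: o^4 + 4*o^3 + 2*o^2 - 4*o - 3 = (o + 1)*(o^3 + 3*o^2 - o - 3) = (o - 1)*(o + 1)*(o^2 + 4*o + 3) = (o - 1)*(o + 1)*(o + 3)*(o + 1)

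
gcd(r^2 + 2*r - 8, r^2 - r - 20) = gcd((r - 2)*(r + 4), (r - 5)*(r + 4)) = r + 4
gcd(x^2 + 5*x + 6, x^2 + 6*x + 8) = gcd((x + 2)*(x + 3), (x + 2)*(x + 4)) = x + 2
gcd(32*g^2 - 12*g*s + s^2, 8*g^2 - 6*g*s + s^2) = -4*g + s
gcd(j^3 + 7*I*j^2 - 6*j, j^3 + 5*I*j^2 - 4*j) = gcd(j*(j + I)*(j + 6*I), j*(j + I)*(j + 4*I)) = j^2 + I*j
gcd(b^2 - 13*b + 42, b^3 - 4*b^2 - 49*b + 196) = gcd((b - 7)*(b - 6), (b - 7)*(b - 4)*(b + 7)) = b - 7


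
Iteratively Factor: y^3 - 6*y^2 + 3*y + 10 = (y + 1)*(y^2 - 7*y + 10) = (y - 5)*(y + 1)*(y - 2)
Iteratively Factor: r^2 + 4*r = (r + 4)*(r)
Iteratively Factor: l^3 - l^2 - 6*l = (l)*(l^2 - l - 6) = l*(l - 3)*(l + 2)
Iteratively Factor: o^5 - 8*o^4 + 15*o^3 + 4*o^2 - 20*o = (o - 2)*(o^4 - 6*o^3 + 3*o^2 + 10*o) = (o - 2)*(o + 1)*(o^3 - 7*o^2 + 10*o) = (o - 5)*(o - 2)*(o + 1)*(o^2 - 2*o) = (o - 5)*(o - 2)^2*(o + 1)*(o)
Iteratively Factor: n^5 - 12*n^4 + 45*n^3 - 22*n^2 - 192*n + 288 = (n + 2)*(n^4 - 14*n^3 + 73*n^2 - 168*n + 144) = (n - 3)*(n + 2)*(n^3 - 11*n^2 + 40*n - 48) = (n - 4)*(n - 3)*(n + 2)*(n^2 - 7*n + 12) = (n - 4)*(n - 3)^2*(n + 2)*(n - 4)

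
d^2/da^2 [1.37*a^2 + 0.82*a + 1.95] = 2.74000000000000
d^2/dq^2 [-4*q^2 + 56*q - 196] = -8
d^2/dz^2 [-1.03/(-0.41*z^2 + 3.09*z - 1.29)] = (-0.346286*z^2 + 2.609814*z + 1.03*(0.82*z - 3.09)*(1.64*z - 6.18) - 1.089534)/(0.41*z^2 - 3.09*z + 1.29)^3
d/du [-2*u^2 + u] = 1 - 4*u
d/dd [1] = 0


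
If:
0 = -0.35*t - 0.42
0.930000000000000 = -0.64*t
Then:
No Solution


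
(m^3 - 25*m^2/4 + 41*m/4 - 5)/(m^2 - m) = m - 21/4 + 5/m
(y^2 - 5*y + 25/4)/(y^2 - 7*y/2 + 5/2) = (y - 5/2)/(y - 1)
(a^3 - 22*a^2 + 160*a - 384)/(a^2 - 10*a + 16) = (a^2 - 14*a + 48)/(a - 2)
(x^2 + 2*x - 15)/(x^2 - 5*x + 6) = (x + 5)/(x - 2)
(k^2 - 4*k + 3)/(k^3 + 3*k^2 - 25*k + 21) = 1/(k + 7)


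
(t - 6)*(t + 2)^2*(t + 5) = t^4 + 3*t^3 - 30*t^2 - 124*t - 120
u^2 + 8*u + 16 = (u + 4)^2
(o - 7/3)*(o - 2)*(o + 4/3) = o^3 - 3*o^2 - 10*o/9 + 56/9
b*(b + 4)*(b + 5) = b^3 + 9*b^2 + 20*b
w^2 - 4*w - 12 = (w - 6)*(w + 2)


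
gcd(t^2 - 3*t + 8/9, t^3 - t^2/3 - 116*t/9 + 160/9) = t - 8/3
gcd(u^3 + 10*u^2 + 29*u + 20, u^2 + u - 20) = u + 5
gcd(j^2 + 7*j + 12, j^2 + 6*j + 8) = j + 4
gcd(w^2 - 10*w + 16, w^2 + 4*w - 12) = w - 2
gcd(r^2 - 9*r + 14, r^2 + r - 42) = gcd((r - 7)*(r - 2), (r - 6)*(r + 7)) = 1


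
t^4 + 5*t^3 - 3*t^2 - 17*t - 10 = (t - 2)*(t + 1)^2*(t + 5)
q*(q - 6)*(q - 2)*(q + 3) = q^4 - 5*q^3 - 12*q^2 + 36*q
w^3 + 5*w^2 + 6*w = w*(w + 2)*(w + 3)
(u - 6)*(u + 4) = u^2 - 2*u - 24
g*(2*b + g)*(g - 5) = 2*b*g^2 - 10*b*g + g^3 - 5*g^2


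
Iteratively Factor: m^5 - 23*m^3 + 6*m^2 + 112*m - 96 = (m + 4)*(m^4 - 4*m^3 - 7*m^2 + 34*m - 24) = (m + 3)*(m + 4)*(m^3 - 7*m^2 + 14*m - 8) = (m - 4)*(m + 3)*(m + 4)*(m^2 - 3*m + 2) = (m - 4)*(m - 1)*(m + 3)*(m + 4)*(m - 2)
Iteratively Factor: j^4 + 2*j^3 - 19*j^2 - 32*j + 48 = (j - 1)*(j^3 + 3*j^2 - 16*j - 48) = (j - 1)*(j + 3)*(j^2 - 16) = (j - 4)*(j - 1)*(j + 3)*(j + 4)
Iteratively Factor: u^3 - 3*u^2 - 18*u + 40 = (u - 5)*(u^2 + 2*u - 8) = (u - 5)*(u + 4)*(u - 2)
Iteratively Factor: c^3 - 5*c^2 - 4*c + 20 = (c - 2)*(c^2 - 3*c - 10) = (c - 5)*(c - 2)*(c + 2)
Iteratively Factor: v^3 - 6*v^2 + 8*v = (v - 2)*(v^2 - 4*v) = v*(v - 2)*(v - 4)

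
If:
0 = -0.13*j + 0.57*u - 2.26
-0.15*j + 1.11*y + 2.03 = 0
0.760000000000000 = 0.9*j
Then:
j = 0.84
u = 4.16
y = -1.71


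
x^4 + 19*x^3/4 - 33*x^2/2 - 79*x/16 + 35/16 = (x - 5/2)*(x - 1/4)*(x + 1/2)*(x + 7)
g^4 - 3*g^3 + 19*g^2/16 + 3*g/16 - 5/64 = (g - 5/2)*(g - 1/2)*(g - 1/4)*(g + 1/4)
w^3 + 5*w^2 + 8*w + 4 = (w + 1)*(w + 2)^2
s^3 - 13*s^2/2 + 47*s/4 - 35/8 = (s - 7/2)*(s - 5/2)*(s - 1/2)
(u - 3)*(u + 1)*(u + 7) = u^3 + 5*u^2 - 17*u - 21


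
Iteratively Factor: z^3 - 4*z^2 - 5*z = (z + 1)*(z^2 - 5*z) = z*(z + 1)*(z - 5)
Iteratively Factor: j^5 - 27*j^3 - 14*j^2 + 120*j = (j + 3)*(j^4 - 3*j^3 - 18*j^2 + 40*j) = j*(j + 3)*(j^3 - 3*j^2 - 18*j + 40) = j*(j - 5)*(j + 3)*(j^2 + 2*j - 8) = j*(j - 5)*(j + 3)*(j + 4)*(j - 2)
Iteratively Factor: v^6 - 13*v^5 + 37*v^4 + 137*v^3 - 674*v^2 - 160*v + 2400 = (v - 5)*(v^5 - 8*v^4 - 3*v^3 + 122*v^2 - 64*v - 480) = (v - 5)*(v + 3)*(v^4 - 11*v^3 + 30*v^2 + 32*v - 160) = (v - 5)*(v - 4)*(v + 3)*(v^3 - 7*v^2 + 2*v + 40) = (v - 5)*(v - 4)^2*(v + 3)*(v^2 - 3*v - 10) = (v - 5)^2*(v - 4)^2*(v + 3)*(v + 2)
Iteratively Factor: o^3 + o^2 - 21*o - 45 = (o + 3)*(o^2 - 2*o - 15) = (o + 3)^2*(o - 5)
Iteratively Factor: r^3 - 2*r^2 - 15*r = (r)*(r^2 - 2*r - 15) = r*(r + 3)*(r - 5)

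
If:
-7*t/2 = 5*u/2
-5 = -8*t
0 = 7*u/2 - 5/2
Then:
No Solution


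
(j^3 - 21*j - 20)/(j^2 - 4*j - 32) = (j^2 - 4*j - 5)/(j - 8)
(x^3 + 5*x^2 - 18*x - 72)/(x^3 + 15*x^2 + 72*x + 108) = (x - 4)/(x + 6)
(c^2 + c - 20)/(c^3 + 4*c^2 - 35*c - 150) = (c - 4)/(c^2 - c - 30)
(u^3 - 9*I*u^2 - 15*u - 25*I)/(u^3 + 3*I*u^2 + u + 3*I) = (u^2 - 10*I*u - 25)/(u^2 + 2*I*u + 3)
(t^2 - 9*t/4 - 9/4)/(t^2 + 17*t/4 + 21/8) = 2*(t - 3)/(2*t + 7)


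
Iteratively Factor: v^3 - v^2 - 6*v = (v)*(v^2 - v - 6) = v*(v + 2)*(v - 3)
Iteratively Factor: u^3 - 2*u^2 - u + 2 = (u - 2)*(u^2 - 1) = (u - 2)*(u + 1)*(u - 1)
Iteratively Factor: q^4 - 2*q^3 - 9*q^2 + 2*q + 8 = (q + 1)*(q^3 - 3*q^2 - 6*q + 8) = (q - 4)*(q + 1)*(q^2 + q - 2) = (q - 4)*(q - 1)*(q + 1)*(q + 2)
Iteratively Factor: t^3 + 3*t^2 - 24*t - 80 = (t + 4)*(t^2 - t - 20) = (t - 5)*(t + 4)*(t + 4)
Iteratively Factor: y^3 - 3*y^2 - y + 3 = (y - 1)*(y^2 - 2*y - 3) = (y - 1)*(y + 1)*(y - 3)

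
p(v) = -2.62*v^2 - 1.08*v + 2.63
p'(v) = -5.24*v - 1.08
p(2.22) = -12.68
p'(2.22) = -12.71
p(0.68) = 0.68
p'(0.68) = -4.64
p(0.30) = 2.07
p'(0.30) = -2.65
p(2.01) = -10.13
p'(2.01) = -11.61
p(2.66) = -18.78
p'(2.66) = -15.02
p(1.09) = -1.66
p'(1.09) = -6.79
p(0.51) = 1.40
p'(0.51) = -3.75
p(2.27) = -13.32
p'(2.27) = -12.97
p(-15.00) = -570.67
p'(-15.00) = 77.52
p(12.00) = -387.61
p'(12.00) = -63.96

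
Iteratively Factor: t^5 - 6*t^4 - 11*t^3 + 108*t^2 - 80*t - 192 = (t + 4)*(t^4 - 10*t^3 + 29*t^2 - 8*t - 48) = (t - 4)*(t + 4)*(t^3 - 6*t^2 + 5*t + 12) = (t - 4)*(t - 3)*(t + 4)*(t^2 - 3*t - 4) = (t - 4)^2*(t - 3)*(t + 4)*(t + 1)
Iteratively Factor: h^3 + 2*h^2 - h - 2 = (h + 1)*(h^2 + h - 2) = (h + 1)*(h + 2)*(h - 1)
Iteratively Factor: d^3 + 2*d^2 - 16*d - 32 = (d - 4)*(d^2 + 6*d + 8) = (d - 4)*(d + 2)*(d + 4)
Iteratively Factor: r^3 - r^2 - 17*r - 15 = (r - 5)*(r^2 + 4*r + 3) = (r - 5)*(r + 3)*(r + 1)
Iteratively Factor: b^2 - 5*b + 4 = (b - 4)*(b - 1)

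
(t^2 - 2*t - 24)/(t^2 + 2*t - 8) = (t - 6)/(t - 2)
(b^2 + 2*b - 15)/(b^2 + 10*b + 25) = (b - 3)/(b + 5)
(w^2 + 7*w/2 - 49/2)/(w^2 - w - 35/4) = 2*(w + 7)/(2*w + 5)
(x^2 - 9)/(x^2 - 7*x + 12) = (x + 3)/(x - 4)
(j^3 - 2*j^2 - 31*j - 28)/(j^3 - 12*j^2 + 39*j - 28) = (j^2 + 5*j + 4)/(j^2 - 5*j + 4)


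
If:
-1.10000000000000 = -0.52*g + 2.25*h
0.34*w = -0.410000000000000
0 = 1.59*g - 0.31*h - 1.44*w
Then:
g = -1.24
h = -0.78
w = -1.21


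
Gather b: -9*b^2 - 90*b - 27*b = -9*b^2 - 117*b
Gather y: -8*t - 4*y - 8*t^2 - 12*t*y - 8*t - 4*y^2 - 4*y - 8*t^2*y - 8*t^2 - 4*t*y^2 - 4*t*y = -16*t^2 - 16*t + y^2*(-4*t - 4) + y*(-8*t^2 - 16*t - 8)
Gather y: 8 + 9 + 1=18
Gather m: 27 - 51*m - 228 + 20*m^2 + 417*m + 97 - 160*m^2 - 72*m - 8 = -140*m^2 + 294*m - 112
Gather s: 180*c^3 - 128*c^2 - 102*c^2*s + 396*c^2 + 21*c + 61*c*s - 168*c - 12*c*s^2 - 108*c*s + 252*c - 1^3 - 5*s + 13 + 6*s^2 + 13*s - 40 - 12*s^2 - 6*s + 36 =180*c^3 + 268*c^2 + 105*c + s^2*(-12*c - 6) + s*(-102*c^2 - 47*c + 2) + 8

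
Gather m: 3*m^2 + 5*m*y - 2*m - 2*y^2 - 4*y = 3*m^2 + m*(5*y - 2) - 2*y^2 - 4*y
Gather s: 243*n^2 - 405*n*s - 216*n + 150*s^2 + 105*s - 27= 243*n^2 - 216*n + 150*s^2 + s*(105 - 405*n) - 27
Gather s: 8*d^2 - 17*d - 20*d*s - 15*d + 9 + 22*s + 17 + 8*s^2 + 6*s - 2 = 8*d^2 - 32*d + 8*s^2 + s*(28 - 20*d) + 24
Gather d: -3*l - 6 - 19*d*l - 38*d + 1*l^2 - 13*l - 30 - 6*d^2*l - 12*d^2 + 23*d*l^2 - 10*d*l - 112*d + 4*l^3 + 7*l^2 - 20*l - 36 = d^2*(-6*l - 12) + d*(23*l^2 - 29*l - 150) + 4*l^3 + 8*l^2 - 36*l - 72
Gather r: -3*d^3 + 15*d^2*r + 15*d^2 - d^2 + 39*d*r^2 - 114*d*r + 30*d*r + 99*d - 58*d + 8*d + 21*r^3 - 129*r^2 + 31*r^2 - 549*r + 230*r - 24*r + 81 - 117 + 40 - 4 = -3*d^3 + 14*d^2 + 49*d + 21*r^3 + r^2*(39*d - 98) + r*(15*d^2 - 84*d - 343)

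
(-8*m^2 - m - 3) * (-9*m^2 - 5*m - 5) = 72*m^4 + 49*m^3 + 72*m^2 + 20*m + 15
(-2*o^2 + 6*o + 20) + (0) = -2*o^2 + 6*o + 20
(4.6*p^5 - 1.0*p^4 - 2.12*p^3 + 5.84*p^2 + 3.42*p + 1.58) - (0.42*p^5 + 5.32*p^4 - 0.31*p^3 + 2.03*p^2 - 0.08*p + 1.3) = 4.18*p^5 - 6.32*p^4 - 1.81*p^3 + 3.81*p^2 + 3.5*p + 0.28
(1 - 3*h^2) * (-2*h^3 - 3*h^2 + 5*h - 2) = 6*h^5 + 9*h^4 - 17*h^3 + 3*h^2 + 5*h - 2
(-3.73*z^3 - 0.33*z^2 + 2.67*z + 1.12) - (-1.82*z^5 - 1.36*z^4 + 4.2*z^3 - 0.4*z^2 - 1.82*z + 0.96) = 1.82*z^5 + 1.36*z^4 - 7.93*z^3 + 0.07*z^2 + 4.49*z + 0.16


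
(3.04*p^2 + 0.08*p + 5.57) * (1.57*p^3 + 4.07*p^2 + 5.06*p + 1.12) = 4.7728*p^5 + 12.4984*p^4 + 24.4529*p^3 + 26.4795*p^2 + 28.2738*p + 6.2384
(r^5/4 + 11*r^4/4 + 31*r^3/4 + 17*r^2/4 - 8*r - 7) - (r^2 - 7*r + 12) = r^5/4 + 11*r^4/4 + 31*r^3/4 + 13*r^2/4 - r - 19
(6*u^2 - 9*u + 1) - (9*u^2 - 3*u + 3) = -3*u^2 - 6*u - 2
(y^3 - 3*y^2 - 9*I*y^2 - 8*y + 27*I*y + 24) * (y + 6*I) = y^4 - 3*y^3 - 3*I*y^3 + 46*y^2 + 9*I*y^2 - 138*y - 48*I*y + 144*I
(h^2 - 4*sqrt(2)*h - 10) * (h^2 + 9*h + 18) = h^4 - 4*sqrt(2)*h^3 + 9*h^3 - 36*sqrt(2)*h^2 + 8*h^2 - 72*sqrt(2)*h - 90*h - 180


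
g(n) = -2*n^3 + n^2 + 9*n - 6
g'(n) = -6*n^2 + 2*n + 9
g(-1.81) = -7.15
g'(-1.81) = -14.28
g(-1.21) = -11.88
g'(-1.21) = -2.20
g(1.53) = 2.95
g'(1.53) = -1.99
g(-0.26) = -8.24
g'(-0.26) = 8.07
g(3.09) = -27.65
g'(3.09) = -42.11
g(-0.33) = -8.79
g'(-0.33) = 7.69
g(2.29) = -4.16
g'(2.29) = -17.88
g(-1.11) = -12.02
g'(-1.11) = -0.61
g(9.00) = -1302.00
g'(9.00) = -459.00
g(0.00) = -6.00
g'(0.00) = 9.00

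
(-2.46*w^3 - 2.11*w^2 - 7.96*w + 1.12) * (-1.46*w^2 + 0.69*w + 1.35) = 3.5916*w^5 + 1.3832*w^4 + 6.8447*w^3 - 9.9761*w^2 - 9.9732*w + 1.512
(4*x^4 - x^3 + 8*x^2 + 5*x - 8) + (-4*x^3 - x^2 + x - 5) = 4*x^4 - 5*x^3 + 7*x^2 + 6*x - 13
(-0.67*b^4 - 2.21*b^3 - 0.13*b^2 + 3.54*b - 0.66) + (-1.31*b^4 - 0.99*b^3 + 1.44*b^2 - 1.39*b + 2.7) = -1.98*b^4 - 3.2*b^3 + 1.31*b^2 + 2.15*b + 2.04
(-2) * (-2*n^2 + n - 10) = 4*n^2 - 2*n + 20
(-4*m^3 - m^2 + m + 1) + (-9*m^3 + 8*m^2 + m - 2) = -13*m^3 + 7*m^2 + 2*m - 1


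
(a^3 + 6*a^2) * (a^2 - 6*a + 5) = a^5 - 31*a^3 + 30*a^2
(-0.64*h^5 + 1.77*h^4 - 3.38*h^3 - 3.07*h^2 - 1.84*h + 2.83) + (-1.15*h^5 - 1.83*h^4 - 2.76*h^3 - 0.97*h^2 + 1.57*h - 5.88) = -1.79*h^5 - 0.0600000000000001*h^4 - 6.14*h^3 - 4.04*h^2 - 0.27*h - 3.05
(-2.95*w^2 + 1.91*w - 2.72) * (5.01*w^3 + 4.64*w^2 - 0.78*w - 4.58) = -14.7795*w^5 - 4.1189*w^4 - 2.4638*w^3 - 0.599600000000001*w^2 - 6.6262*w + 12.4576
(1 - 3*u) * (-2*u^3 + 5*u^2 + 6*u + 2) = 6*u^4 - 17*u^3 - 13*u^2 + 2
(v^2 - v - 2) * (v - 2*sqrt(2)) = v^3 - 2*sqrt(2)*v^2 - v^2 - 2*v + 2*sqrt(2)*v + 4*sqrt(2)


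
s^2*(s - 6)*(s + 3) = s^4 - 3*s^3 - 18*s^2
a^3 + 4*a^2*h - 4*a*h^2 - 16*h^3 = (a - 2*h)*(a + 2*h)*(a + 4*h)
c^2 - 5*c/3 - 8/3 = (c - 8/3)*(c + 1)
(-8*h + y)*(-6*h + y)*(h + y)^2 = 48*h^4 + 82*h^3*y + 21*h^2*y^2 - 12*h*y^3 + y^4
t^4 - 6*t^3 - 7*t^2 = t^2*(t - 7)*(t + 1)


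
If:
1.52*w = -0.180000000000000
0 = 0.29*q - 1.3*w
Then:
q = -0.53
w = -0.12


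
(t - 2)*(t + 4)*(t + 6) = t^3 + 8*t^2 + 4*t - 48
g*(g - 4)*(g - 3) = g^3 - 7*g^2 + 12*g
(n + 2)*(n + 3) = n^2 + 5*n + 6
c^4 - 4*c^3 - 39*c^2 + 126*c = c*(c - 7)*(c - 3)*(c + 6)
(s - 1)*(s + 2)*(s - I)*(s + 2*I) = s^4 + s^3 + I*s^3 + I*s^2 + 2*s - 2*I*s - 4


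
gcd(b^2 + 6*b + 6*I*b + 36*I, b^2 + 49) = 1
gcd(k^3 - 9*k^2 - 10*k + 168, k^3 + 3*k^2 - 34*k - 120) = k^2 - 2*k - 24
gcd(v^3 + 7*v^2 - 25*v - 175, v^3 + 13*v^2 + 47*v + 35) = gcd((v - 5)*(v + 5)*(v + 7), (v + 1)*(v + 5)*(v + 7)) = v^2 + 12*v + 35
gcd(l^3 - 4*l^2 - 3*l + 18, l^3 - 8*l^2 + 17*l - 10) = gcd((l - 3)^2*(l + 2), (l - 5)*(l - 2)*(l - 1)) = 1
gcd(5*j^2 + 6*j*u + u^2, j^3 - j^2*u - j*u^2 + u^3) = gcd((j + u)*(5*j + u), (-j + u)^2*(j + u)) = j + u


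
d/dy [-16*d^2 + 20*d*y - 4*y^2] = 20*d - 8*y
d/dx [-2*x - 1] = -2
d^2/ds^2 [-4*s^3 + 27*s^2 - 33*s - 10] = 54 - 24*s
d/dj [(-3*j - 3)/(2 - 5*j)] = -21/(5*j - 2)^2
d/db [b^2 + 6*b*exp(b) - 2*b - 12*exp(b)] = 6*b*exp(b) + 2*b - 6*exp(b) - 2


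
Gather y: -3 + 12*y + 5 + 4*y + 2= 16*y + 4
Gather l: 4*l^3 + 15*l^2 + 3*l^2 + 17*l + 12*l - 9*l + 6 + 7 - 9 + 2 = 4*l^3 + 18*l^2 + 20*l + 6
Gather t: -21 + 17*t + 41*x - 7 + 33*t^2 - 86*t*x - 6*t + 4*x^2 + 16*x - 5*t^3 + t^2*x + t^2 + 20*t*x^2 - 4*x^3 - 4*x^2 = -5*t^3 + t^2*(x + 34) + t*(20*x^2 - 86*x + 11) - 4*x^3 + 57*x - 28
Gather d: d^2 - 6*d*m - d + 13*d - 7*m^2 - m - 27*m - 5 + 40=d^2 + d*(12 - 6*m) - 7*m^2 - 28*m + 35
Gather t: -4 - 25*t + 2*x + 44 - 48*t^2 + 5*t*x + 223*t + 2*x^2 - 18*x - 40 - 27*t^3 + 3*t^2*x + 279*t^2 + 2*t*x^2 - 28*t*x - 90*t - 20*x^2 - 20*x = -27*t^3 + t^2*(3*x + 231) + t*(2*x^2 - 23*x + 108) - 18*x^2 - 36*x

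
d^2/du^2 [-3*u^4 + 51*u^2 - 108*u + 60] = 102 - 36*u^2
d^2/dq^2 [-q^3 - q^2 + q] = -6*q - 2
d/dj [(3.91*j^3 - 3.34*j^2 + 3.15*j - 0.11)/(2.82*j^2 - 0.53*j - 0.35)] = (11.0262*j^4 - 4.1446*j^3 - 11.2183*j^2 + 2.9584*j - 1.1608)/(7.9524*j^4 - 2.9892*j^3 - 1.6931*j^2 + 0.371*j + 0.1225)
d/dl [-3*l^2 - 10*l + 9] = -6*l - 10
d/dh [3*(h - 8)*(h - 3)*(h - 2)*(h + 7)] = 12*h^3 - 54*h^2 - 270*h + 822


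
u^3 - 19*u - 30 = (u - 5)*(u + 2)*(u + 3)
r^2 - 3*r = r*(r - 3)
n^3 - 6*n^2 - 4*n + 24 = (n - 6)*(n - 2)*(n + 2)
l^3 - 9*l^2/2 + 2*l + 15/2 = (l - 3)*(l - 5/2)*(l + 1)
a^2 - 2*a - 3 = (a - 3)*(a + 1)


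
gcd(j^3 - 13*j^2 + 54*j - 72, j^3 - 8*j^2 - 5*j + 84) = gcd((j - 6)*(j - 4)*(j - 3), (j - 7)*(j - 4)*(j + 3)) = j - 4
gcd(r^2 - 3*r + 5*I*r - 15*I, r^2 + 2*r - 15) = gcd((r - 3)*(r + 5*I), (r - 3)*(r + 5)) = r - 3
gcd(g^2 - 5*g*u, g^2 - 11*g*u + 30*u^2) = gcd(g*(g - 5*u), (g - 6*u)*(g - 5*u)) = -g + 5*u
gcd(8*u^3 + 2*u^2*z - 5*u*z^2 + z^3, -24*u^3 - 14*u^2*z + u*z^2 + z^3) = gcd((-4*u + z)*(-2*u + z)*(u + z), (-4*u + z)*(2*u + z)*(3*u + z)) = -4*u + z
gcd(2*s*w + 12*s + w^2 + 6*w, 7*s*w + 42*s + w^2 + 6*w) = w + 6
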